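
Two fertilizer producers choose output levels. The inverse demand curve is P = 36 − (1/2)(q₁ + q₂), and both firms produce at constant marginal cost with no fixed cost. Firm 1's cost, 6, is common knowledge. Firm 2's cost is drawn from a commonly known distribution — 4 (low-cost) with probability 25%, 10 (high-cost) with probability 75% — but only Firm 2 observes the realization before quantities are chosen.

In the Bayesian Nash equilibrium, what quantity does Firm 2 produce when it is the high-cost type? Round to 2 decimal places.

15.17

Type-c best response for Firm 2: q₂(c) = (36 − c) − q₁/2.
Firm 1 maximizes expected profit; its first-order condition is 36 − q₁ − (1/2)E[q₂] − 6 = 0.
Substituting E[q₂] and solving: E[c₂] = 8.5, so q₁ = (36 − 2·6 + 8.5)/(3/2) = 21.6667.
q₂(high-cost) = (36 − 10 − (1/2)·21.6667) = 15.1667.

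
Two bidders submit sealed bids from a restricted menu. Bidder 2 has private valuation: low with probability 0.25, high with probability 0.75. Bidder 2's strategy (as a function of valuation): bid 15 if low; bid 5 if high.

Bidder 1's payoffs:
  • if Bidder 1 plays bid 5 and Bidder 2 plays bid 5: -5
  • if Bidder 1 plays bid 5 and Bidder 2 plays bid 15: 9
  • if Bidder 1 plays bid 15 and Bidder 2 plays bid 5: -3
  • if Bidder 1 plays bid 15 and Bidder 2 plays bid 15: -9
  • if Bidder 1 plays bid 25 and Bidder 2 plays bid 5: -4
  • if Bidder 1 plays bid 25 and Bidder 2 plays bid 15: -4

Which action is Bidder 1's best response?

bid 5

E[bid 5] = 0.25·(9) + 0.75·(-5) = -1.5
E[bid 15] = 0.25·(-9) + 0.75·(-3) = -4.5
E[bid 25] = 0.25·(-4) + 0.75·(-4) = -4
Best response: bid 5 (-1.5 is the largest).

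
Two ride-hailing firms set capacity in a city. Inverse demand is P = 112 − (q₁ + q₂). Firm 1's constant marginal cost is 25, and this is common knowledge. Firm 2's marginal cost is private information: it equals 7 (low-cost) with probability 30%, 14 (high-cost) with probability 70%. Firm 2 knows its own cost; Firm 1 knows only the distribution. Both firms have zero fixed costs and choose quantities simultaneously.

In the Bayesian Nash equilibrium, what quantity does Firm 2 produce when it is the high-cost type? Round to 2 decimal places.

Each type of Firm 2 best-responds to q₁; Firm 1 best-responds to the expected q₂ over Firm 2's types.
Firm 2 with cost c maximizes (112 − (q₁+q₂) − c)·q₂, giving q₂(c) = (112 − c − q₁)/2.
E[c₂] = 0.3·7 + 0.7·14 = 11.9
Firm 1's FOC against E[q₂] yields q₁ = (112 − 2·25 + E[c₂])/3 = (112 − 50 + 11.9)/3 = 24.6333.
q₂(high-cost) = (112 − 14 − 24.6333)/2 = 36.6833.

36.68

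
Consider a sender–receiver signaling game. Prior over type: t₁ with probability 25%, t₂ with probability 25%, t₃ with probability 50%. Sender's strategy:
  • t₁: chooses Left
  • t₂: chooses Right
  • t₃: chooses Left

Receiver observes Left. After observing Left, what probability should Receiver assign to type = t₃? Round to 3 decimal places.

0.667

P(Left) = 0.25·1 + 0.25·0 + 0.5·1 = 0.75
P(t₃ | Left) = (0.5·1) / 0.75 = 0.5 / 0.75 = 0.666667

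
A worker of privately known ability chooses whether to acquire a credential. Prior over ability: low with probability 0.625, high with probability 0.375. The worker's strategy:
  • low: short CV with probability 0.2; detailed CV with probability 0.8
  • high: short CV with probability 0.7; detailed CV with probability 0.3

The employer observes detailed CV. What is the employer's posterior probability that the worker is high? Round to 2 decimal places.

Apply Bayes' rule using the sender's strategy as the likelihood.
P(detailed CV) = 0.625·0.8 + 0.375·0.3 = 0.6125
P(high | detailed CV) = (0.375·0.3) / 0.6125 = 0.1125 / 0.6125 = 0.183673

0.18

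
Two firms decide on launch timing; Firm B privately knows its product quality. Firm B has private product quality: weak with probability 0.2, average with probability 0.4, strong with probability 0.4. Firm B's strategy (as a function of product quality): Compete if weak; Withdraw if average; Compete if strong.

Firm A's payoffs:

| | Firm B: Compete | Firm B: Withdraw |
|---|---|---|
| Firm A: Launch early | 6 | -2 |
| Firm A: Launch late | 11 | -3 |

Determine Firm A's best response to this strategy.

E[Launch early] = 0.2·(6) + 0.4·(-2) + 0.4·(6) = 2.8
E[Launch late] = 0.2·(11) + 0.4·(-3) + 0.4·(11) = 5.4
Best response: Launch late (5.4 is the largest).

Launch late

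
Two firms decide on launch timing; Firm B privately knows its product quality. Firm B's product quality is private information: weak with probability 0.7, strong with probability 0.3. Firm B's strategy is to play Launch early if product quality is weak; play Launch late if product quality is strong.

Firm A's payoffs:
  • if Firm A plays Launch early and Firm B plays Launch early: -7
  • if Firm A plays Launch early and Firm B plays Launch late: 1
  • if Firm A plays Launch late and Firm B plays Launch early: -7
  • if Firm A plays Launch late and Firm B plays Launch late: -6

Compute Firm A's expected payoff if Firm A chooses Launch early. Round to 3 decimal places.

E[Launch early] = 0.7·(-7) + 0.3·1 = (-4.9) + 0.3 = -4.6

-4.600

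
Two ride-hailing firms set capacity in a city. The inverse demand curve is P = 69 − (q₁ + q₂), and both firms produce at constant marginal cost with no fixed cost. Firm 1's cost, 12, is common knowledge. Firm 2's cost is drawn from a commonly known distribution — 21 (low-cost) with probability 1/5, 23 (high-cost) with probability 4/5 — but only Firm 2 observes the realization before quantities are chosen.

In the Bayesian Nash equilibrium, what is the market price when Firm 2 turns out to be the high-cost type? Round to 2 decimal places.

34.73

Firm 2 with cost c maximizes (69 − (q₁+q₂) − c)·q₂, giving q₂(c) = (69 − c − q₁)/2.
E[c₂] = 1/5·21 + 4/5·23 = 22.6
Firm 1's FOC against E[q₂] yields q₁ = (69 − 2·12 + E[c₂])/3 = (69 − 24 + 22.6)/3 = 22.5333.
q₂(high-cost) = 11.7333, so P = 69 − (22.5333 + 11.7333) = 34.7333.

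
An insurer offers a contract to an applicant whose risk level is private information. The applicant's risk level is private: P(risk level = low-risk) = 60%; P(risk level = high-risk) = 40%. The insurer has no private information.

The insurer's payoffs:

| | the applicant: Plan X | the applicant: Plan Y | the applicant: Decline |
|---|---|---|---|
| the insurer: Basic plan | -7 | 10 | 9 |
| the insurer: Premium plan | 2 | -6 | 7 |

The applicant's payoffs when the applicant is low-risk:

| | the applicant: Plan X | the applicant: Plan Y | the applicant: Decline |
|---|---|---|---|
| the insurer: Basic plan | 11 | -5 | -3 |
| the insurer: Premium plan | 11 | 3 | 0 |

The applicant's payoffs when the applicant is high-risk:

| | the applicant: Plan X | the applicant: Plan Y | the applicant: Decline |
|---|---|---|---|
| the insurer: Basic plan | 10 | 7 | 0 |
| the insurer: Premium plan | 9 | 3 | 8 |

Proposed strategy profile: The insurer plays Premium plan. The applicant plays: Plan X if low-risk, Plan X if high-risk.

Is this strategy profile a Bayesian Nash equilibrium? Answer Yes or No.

A profile is a BNE iff every type of every player is best-responding given beliefs about the other side.
The insurer plays Premium plan: E[Premium plan] = 0.6·(2) + 0.4·(2) = 2; E[Basic plan] = -7. Best-responding. ✓
The applicant (risk level low-risk), facing Premium plan: Plan X gives 11, Plan Y gives 3, Decline gives 0. Proposed Plan X is best. ✓
The applicant (risk level high-risk), facing Premium plan: Plan X gives 9, Plan Y gives 3, Decline gives 8. Proposed Plan X is best. ✓

Yes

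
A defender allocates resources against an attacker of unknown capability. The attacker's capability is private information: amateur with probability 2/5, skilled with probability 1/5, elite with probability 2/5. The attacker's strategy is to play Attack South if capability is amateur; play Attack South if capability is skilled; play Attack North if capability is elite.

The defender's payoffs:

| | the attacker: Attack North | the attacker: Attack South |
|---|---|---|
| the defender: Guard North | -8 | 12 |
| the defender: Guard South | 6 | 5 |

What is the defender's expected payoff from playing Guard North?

4

E[Guard North] = 2/5·12 + 1/5·12 + 2/5·(-8) = 24/5 + 12/5 + (-16/5) = 4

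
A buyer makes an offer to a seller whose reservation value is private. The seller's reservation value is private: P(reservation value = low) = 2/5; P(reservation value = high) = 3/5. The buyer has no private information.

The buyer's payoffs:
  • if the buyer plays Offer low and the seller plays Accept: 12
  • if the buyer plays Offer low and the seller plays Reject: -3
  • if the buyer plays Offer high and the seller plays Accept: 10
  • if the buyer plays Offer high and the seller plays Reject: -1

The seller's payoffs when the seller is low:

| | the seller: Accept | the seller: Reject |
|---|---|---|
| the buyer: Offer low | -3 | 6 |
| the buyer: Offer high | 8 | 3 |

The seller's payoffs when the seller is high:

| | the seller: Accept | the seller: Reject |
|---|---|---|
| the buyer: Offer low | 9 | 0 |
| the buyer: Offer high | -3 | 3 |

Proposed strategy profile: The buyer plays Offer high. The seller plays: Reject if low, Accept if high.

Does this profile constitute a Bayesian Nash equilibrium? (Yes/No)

No

The buyer plays Offer high: E[Offer high] = 2/5·(-1) + 3/5·(10) = 28/5; E[Offer low] = 6. Not best-responding. ✗
The seller (reservation value low), facing Offer high: Accept gives 8, Reject gives 3. Proposed Reject is not best — profitable deviation exists. ✗
The seller (reservation value high), facing Offer high: Accept gives -3, Reject gives 3. Proposed Accept is not best — profitable deviation exists. ✗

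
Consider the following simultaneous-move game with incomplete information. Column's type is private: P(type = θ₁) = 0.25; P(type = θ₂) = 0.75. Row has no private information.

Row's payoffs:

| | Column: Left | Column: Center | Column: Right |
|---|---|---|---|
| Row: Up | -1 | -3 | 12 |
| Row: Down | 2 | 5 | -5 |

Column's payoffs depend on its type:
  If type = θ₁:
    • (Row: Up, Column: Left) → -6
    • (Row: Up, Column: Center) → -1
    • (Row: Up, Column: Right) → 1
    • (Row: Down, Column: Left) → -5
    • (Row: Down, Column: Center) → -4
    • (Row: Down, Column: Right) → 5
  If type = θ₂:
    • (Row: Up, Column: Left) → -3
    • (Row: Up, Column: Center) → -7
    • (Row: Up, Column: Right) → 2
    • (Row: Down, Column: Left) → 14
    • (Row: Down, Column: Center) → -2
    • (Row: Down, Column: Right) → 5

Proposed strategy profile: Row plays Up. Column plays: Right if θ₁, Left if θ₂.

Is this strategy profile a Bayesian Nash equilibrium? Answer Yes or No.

No

A profile is a BNE iff every type of every player is best-responding given beliefs about the other side.
Row plays Up: E[Up] = 0.25·(12) + 0.75·(-1) = 2.25; E[Down] = 0.25. Best-responding. ✓
Column (type θ₁), facing Up: Left gives -6, Center gives -1, Right gives 1. Proposed Right is best. ✓
Column (type θ₂), facing Up: Left gives -3, Center gives -7, Right gives 2. Proposed Left is not best — profitable deviation exists. ✗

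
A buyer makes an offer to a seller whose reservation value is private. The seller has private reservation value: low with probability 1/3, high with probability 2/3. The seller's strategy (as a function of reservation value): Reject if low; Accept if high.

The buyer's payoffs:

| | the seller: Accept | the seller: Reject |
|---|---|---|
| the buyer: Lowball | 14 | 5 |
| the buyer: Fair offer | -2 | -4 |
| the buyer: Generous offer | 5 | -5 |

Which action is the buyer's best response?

Lowball

E[Lowball] = 1/3·(5) + 2/3·(14) = 11
E[Fair offer] = 1/3·(-4) + 2/3·(-2) = -8/3
E[Generous offer] = 1/3·(-5) + 2/3·(5) = 5/3
Best response: Lowball (11 is the largest).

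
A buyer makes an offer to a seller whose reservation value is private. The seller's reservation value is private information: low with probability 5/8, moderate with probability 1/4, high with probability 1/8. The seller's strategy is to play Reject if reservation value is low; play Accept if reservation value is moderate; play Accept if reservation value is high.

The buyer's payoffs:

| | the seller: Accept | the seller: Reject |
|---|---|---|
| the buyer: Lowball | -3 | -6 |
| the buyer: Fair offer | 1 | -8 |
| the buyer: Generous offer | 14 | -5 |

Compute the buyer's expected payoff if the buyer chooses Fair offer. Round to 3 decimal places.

E[Fair offer] = 5/8·(-8) + 1/4·1 + 1/8·1 = (-5) + 1/4 + 1/8 = -37/8

-4.625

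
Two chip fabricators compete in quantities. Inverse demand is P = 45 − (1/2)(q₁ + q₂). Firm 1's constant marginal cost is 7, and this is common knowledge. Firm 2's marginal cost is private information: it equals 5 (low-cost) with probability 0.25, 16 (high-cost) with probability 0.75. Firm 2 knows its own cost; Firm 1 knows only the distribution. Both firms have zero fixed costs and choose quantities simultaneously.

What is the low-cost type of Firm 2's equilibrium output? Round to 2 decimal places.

Firm 2 with cost c maximizes (45 − (1/2)(q₁+q₂) − c)·q₂, giving q₂(c) = (45 − c − (1/2)q₁).
E[c₂] = 0.25·5 + 0.75·16 = 13.25
Firm 1's FOC against E[q₂] yields q₁ = (45 − 2·7 + E[c₂])/(3/2) = (45 − 14 + 13.25)/(3/2) = 29.5.
q₂(low-cost) = (45 − 5 − (1/2)·29.5) = 25.25.

25.25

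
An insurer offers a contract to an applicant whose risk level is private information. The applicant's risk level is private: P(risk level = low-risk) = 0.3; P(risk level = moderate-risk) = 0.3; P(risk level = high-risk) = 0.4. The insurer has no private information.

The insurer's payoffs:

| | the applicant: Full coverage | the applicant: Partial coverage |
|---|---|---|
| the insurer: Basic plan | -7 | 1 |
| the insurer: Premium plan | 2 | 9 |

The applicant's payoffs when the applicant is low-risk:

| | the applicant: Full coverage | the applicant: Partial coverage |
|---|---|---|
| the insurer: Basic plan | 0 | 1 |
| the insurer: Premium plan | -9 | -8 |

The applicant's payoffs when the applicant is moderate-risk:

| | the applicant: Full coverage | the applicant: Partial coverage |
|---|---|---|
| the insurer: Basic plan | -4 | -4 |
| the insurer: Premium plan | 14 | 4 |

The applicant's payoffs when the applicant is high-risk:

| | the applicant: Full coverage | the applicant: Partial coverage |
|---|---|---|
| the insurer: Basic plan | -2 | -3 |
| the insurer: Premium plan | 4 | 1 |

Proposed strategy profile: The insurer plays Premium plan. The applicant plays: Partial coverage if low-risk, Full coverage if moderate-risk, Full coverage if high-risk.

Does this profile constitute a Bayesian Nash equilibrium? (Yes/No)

The insurer plays Premium plan: E[Premium plan] = 0.3·(9) + 0.3·(2) + 0.4·(2) = 4.1; E[Basic plan] = -4.6. Best-responding. ✓
The applicant (risk level low-risk), facing Premium plan: Full coverage gives -9, Partial coverage gives -8. Proposed Partial coverage is best. ✓
The applicant (risk level moderate-risk), facing Premium plan: Full coverage gives 14, Partial coverage gives 4. Proposed Full coverage is best. ✓
The applicant (risk level high-risk), facing Premium plan: Full coverage gives 4, Partial coverage gives 1. Proposed Full coverage is best. ✓

Yes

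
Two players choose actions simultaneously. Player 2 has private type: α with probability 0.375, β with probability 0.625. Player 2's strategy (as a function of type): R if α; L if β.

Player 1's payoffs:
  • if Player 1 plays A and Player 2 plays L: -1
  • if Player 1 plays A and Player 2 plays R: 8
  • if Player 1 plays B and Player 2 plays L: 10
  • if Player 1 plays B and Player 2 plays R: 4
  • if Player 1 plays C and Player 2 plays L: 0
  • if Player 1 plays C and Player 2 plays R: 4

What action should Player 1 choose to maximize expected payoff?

B

Compute Player 1's expected payoff for each action, taking the expectation over Player 2's type.
E[A] = 0.375·(8) + 0.625·(-1) = 2.375
E[B] = 0.375·(4) + 0.625·(10) = 7.75
E[C] = 0.375·(4) + 0.625·(0) = 1.5
Best response: B (7.75 is the largest).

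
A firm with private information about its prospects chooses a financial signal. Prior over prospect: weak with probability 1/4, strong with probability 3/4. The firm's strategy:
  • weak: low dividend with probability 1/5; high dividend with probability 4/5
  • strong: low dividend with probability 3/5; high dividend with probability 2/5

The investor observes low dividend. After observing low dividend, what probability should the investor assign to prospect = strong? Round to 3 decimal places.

P(low dividend) = (1/4)·(1/5) + (3/4)·(3/5) = 1/2
P(strong | low dividend) = ((3/4)·(3/5)) / (1/2) = (9/20) / (1/2) = 9/10

0.900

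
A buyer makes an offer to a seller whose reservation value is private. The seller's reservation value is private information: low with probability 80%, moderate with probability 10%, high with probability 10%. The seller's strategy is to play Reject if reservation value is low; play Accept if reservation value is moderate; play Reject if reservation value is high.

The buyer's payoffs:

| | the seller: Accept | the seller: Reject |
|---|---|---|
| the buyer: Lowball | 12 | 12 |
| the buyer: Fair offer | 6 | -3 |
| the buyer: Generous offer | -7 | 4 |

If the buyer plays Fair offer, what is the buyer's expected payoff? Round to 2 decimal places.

-2.10

E[Fair offer] = 0.8·(-3) + 0.1·6 + 0.1·(-3) = (-2.4) + 0.6 + (-0.3) = -2.1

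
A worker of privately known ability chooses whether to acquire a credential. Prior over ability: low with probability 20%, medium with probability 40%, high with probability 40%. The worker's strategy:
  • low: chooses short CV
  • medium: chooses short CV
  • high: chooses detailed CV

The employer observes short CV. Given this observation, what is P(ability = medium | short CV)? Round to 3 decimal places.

P(short CV) = 0.2·1 + 0.4·1 + 0.4·0 = 0.6
P(medium | short CV) = (0.4·1) / 0.6 = 0.4 / 0.6 = 0.666667

0.667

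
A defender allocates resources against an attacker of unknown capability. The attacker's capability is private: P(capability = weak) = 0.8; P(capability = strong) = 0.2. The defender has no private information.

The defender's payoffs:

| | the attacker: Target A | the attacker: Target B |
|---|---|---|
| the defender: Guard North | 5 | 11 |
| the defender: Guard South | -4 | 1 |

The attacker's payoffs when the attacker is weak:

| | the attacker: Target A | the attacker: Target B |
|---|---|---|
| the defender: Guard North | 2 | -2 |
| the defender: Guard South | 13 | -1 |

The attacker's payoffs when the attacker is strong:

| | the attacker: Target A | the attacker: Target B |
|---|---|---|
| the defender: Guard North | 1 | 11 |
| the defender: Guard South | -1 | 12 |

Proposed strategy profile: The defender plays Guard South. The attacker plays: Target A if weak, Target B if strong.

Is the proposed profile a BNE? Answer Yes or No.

The defender plays Guard South: E[Guard South] = 0.8·(-4) + 0.2·(1) = -3; E[Guard North] = 6.2. Not best-responding. ✗
The attacker (capability weak), facing Guard South: Target A gives 13, Target B gives -1. Proposed Target A is best. ✓
The attacker (capability strong), facing Guard South: Target A gives -1, Target B gives 12. Proposed Target B is best. ✓

No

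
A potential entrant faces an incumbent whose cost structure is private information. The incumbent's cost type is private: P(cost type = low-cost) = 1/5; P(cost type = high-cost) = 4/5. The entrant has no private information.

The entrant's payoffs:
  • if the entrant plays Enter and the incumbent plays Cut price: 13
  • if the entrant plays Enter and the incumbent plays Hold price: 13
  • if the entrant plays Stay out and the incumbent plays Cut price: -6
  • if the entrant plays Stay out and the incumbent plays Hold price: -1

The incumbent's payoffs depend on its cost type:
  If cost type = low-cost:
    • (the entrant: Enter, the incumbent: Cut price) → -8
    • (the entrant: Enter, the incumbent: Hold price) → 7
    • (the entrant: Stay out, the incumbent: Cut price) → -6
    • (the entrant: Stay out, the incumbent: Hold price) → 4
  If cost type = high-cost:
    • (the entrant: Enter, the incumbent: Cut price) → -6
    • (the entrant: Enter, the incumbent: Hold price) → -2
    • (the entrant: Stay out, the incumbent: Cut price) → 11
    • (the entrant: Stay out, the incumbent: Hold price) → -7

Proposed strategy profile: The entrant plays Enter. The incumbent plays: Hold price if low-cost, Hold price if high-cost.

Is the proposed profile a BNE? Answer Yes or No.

Yes

The entrant plays Enter: E[Enter] = 1/5·(13) + 4/5·(13) = 13; E[Stay out] = -1. Best-responding. ✓
The incumbent (cost type low-cost), facing Enter: Cut price gives -8, Hold price gives 7. Proposed Hold price is best. ✓
The incumbent (cost type high-cost), facing Enter: Cut price gives -6, Hold price gives -2. Proposed Hold price is best. ✓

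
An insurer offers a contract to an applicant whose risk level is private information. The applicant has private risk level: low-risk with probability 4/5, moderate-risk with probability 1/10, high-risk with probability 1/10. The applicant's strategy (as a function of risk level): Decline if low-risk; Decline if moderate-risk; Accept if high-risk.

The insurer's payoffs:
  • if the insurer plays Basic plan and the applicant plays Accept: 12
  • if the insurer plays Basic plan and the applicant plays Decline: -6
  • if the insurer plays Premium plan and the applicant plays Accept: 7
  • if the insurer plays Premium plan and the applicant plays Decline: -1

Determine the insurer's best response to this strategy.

E[Basic plan] = 4/5·(-6) + 1/10·(-6) + 1/10·(12) = -21/5
E[Premium plan] = 4/5·(-1) + 1/10·(-1) + 1/10·(7) = -1/5
Best response: Premium plan (-1/5 is the largest).

Premium plan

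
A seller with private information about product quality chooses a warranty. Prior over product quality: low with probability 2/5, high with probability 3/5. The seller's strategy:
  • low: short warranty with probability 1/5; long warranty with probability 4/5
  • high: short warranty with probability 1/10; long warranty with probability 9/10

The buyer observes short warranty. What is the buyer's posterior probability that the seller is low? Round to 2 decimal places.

0.57

Apply Bayes' rule using the sender's strategy as the likelihood.
P(short warranty) = (2/5)·(1/5) + (3/5)·(1/10) = 7/50
P(low | short warranty) = ((2/5)·(1/5)) / (7/50) = (2/25) / (7/50) = 4/7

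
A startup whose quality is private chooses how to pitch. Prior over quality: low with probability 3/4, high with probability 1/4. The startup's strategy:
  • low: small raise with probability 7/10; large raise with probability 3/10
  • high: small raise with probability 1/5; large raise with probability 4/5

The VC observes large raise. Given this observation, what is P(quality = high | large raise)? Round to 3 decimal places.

0.471

P(large raise) = (3/4)·(3/10) + (1/4)·(4/5) = 17/40
P(high | large raise) = ((1/4)·(4/5)) / (17/40) = (1/5) / (17/40) = 8/17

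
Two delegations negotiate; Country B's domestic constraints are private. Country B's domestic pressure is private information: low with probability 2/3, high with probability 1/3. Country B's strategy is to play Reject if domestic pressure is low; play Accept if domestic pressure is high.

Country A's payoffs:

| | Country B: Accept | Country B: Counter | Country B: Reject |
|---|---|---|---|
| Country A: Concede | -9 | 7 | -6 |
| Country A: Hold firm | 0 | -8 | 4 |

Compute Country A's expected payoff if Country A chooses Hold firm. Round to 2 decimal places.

2.67

Take the expectation over Country B's domestic pressure, weighting each type's action by its prior probability.
E[Hold firm] = 2/3·4 + 1/3·0 = 8/3 + 0 = 8/3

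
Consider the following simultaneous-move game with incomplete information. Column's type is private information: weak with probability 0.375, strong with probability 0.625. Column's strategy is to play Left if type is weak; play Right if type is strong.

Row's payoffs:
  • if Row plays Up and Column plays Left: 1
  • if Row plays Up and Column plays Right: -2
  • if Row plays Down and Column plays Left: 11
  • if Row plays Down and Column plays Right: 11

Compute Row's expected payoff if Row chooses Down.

E[Down] = 0.375·11 + 0.625·11 = 4.125 + 6.875 = 11

11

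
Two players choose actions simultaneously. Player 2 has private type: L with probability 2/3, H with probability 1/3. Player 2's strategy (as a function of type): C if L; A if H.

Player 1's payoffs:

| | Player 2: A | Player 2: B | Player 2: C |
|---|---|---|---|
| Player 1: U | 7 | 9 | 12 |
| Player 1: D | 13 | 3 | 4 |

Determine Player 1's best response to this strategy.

U

Compute Player 1's expected payoff for each action, taking the expectation over Player 2's type.
E[U] = 2/3·(12) + 1/3·(7) = 31/3
E[D] = 2/3·(4) + 1/3·(13) = 7
Best response: U (31/3 is the largest).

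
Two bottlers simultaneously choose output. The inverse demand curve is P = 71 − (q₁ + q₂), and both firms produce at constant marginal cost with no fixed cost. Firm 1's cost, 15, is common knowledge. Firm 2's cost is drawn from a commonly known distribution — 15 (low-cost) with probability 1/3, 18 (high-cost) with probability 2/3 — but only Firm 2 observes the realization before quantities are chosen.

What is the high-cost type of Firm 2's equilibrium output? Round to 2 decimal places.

16.83

Firm 2 with cost c maximizes (71 − (q₁+q₂) − c)·q₂, giving q₂(c) = (71 − c − q₁)/2.
E[c₂] = 1/3·15 + 2/3·18 = 17
Firm 1's FOC against E[q₂] yields q₁ = (71 − 2·15 + E[c₂])/3 = (71 − 30 + 17)/3 = 19.3333.
q₂(high-cost) = (71 − 18 − 19.3333)/2 = 16.8333.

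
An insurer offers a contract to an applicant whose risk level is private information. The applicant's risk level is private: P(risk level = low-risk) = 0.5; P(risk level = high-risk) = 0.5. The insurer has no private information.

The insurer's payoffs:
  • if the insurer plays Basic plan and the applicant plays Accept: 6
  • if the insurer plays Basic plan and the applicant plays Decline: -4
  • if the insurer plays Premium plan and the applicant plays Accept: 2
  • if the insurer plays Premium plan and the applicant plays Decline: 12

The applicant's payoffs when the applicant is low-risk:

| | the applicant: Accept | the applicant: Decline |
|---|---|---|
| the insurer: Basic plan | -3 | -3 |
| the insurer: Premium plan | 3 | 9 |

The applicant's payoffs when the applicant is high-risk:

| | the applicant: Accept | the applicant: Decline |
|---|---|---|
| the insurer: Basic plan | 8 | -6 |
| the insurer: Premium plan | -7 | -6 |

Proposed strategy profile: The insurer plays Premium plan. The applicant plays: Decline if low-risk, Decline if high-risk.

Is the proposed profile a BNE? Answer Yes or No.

Yes

The insurer plays Premium plan: E[Premium plan] = 0.5·(12) + 0.5·(12) = 12; E[Basic plan] = -4. Best-responding. ✓
The applicant (risk level low-risk), facing Premium plan: Accept gives 3, Decline gives 9. Proposed Decline is best. ✓
The applicant (risk level high-risk), facing Premium plan: Accept gives -7, Decline gives -6. Proposed Decline is best. ✓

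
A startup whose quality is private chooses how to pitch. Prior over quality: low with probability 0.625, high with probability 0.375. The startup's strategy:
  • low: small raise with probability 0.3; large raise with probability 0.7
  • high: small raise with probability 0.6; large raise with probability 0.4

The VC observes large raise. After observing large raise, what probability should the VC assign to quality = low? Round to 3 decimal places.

Apply Bayes' rule using the sender's strategy as the likelihood.
P(large raise) = 0.625·0.7 + 0.375·0.4 = 0.5875
P(low | large raise) = (0.625·0.7) / 0.5875 = 0.4375 / 0.5875 = 0.744681

0.745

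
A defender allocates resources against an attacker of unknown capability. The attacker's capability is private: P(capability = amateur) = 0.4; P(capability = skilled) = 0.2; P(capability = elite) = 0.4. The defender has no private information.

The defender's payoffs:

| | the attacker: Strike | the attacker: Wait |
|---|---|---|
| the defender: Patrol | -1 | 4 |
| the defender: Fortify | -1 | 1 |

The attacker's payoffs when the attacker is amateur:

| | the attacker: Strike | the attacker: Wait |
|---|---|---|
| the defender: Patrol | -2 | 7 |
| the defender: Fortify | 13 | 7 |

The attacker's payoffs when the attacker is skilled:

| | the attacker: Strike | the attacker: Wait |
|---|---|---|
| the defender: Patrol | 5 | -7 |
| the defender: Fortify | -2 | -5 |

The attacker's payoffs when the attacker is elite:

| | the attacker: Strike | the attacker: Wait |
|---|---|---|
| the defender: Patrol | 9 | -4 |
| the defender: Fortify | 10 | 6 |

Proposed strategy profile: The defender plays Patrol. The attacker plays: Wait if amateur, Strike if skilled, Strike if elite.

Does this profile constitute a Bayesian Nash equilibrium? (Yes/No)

A profile is a BNE iff every type of every player is best-responding given beliefs about the other side.
The defender plays Patrol: E[Patrol] = 0.4·(4) + 0.2·(-1) + 0.4·(-1) = 1; E[Fortify] = -0.2. Best-responding. ✓
The attacker (capability amateur), facing Patrol: Strike gives -2, Wait gives 7. Proposed Wait is best. ✓
The attacker (capability skilled), facing Patrol: Strike gives 5, Wait gives -7. Proposed Strike is best. ✓
The attacker (capability elite), facing Patrol: Strike gives 9, Wait gives -4. Proposed Strike is best. ✓

Yes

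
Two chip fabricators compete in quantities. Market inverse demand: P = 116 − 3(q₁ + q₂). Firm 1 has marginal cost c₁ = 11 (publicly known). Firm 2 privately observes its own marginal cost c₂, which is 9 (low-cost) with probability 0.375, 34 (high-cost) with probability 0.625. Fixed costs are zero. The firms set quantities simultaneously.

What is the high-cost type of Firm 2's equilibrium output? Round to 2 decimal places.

Firm 2 with cost c maximizes (116 − 3(q₁+q₂) − c)·q₂, giving q₂(c) = (116 − c − 3q₁)/6.
E[c₂] = 0.375·9 + 0.625·34 = 24.625
Firm 1's FOC against E[q₂] yields q₁ = (116 − 2·11 + E[c₂])/9 = (116 − 22 + 24.625)/9 = 13.1806.
q₂(high-cost) = (116 − 34 − 3·13.1806)/6 = 7.07639.

7.08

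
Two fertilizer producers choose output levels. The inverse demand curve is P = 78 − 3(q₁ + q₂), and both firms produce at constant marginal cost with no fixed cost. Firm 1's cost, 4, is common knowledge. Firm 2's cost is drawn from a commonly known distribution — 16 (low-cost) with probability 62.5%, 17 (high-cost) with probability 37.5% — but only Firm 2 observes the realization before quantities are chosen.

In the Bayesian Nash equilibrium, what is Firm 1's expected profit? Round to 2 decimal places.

Type-c best response for Firm 2: q₂(c) = (78 − c)/6 − q₁/2.
Firm 1 maximizes expected profit; its first-order condition is 78 − 6q₁ − 3E[q₂] − 4 = 0.
Substituting E[q₂] and solving: E[c₂] = 16.375, so q₁ = (78 − 2·4 + 16.375)/9 = 9.59722.
E[P] = 78 − 3·(q₁ + E[q₂]) = 32.7917; Firm 1's expected profit = (E[P] − 4)·q₁ = (32.7917 − 4)·9.59722 = 276.32.

276.32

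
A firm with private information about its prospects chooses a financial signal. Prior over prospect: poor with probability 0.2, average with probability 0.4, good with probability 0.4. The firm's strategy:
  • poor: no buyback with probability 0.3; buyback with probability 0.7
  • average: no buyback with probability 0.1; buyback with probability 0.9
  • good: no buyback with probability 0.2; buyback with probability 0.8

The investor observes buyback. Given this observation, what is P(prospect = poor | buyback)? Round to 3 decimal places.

Apply Bayes' rule using the sender's strategy as the likelihood.
P(buyback) = 0.2·0.7 + 0.4·0.9 + 0.4·0.8 = 0.82
P(poor | buyback) = (0.2·0.7) / 0.82 = 0.14 / 0.82 = 0.170732

0.171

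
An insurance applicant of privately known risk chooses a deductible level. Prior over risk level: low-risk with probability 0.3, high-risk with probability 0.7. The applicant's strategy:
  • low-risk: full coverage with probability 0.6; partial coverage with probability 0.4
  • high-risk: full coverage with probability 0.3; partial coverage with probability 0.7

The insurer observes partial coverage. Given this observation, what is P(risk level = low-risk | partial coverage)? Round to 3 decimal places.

0.197

P(partial coverage) = 0.3·0.4 + 0.7·0.7 = 0.61
P(low-risk | partial coverage) = (0.3·0.4) / 0.61 = 0.12 / 0.61 = 0.196721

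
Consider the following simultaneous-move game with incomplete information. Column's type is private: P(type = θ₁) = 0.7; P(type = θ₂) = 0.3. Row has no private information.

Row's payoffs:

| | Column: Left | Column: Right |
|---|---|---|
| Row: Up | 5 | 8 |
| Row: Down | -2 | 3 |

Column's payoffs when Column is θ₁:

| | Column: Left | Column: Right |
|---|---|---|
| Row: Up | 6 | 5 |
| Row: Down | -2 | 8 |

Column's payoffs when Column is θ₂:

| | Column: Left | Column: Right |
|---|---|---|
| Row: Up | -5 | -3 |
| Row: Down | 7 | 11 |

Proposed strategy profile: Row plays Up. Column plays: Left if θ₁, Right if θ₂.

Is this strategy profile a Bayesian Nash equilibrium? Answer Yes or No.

Row plays Up: E[Up] = 0.7·(5) + 0.3·(8) = 5.9; E[Down] = -0.5. Best-responding. ✓
Column (type θ₁), facing Up: Left gives 6, Right gives 5. Proposed Left is best. ✓
Column (type θ₂), facing Up: Left gives -5, Right gives -3. Proposed Right is best. ✓

Yes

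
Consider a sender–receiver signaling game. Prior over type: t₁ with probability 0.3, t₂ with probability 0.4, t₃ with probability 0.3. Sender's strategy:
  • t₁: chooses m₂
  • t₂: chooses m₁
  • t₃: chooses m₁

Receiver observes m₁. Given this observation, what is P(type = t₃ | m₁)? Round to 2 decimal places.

0.43

Apply Bayes' rule using the sender's strategy as the likelihood.
P(m₁) = 0.3·0 + 0.4·1 + 0.3·1 = 0.7
P(t₃ | m₁) = (0.3·1) / 0.7 = 0.3 / 0.7 = 0.428571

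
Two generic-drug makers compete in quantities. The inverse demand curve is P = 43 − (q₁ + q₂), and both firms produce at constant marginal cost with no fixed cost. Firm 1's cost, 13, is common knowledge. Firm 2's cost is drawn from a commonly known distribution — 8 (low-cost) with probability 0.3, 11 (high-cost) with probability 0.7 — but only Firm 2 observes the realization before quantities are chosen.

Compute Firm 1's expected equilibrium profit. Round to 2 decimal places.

81.60

Type-c best response for Firm 2: q₂(c) = (43 − c)/2 − q₁/2.
Firm 1 maximizes expected profit; its first-order condition is 43 − 2q₁ − E[q₂] − 13 = 0.
Substituting E[q₂] and solving: E[c₂] = 10.1, so q₁ = (43 − 2·13 + 10.1)/3 = 9.03333.
E[P] = 43 − (q₁ + E[q₂]) = 22.0333; Firm 1's expected profit = (E[P] − 13)·q₁ = (22.0333 − 13)·9.03333 = 81.6011.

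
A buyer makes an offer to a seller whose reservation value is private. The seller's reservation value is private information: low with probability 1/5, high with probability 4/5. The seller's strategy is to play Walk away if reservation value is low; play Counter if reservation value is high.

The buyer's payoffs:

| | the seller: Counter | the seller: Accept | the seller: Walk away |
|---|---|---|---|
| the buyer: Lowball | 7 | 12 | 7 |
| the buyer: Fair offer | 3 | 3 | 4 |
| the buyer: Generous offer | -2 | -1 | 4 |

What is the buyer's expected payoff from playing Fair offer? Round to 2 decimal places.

E[Fair offer] = 1/5·4 + 4/5·3 = 4/5 + 12/5 = 16/5

3.20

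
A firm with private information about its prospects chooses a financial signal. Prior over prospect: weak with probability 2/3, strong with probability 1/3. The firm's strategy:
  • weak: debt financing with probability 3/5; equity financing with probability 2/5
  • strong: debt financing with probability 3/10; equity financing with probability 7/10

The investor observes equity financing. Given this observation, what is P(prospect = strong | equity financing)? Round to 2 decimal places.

P(equity financing) = (2/3)·(2/5) + (1/3)·(7/10) = 1/2
P(strong | equity financing) = ((1/3)·(7/10)) / (1/2) = (7/30) / (1/2) = 7/15

0.47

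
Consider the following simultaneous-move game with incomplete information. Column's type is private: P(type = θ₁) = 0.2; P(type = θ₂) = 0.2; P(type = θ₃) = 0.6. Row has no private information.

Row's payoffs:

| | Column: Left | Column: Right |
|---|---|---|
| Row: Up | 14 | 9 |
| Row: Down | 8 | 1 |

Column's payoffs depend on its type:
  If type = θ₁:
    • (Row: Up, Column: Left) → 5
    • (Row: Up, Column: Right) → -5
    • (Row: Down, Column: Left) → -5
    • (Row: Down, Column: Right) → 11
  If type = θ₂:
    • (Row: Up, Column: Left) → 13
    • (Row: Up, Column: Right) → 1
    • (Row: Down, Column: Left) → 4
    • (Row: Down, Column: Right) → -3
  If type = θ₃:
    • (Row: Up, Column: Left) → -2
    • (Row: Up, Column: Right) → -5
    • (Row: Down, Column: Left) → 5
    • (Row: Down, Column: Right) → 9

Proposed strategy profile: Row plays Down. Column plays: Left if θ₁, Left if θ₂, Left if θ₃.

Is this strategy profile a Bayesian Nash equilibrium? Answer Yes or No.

A profile is a BNE iff every type of every player is best-responding given beliefs about the other side.
Row plays Down: E[Down] = 0.2·(8) + 0.2·(8) + 0.6·(8) = 8; E[Up] = 14. Not best-responding. ✗
Column (type θ₁), facing Down: Left gives -5, Right gives 11. Proposed Left is not best — profitable deviation exists. ✗
Column (type θ₂), facing Down: Left gives 4, Right gives -3. Proposed Left is best. ✓
Column (type θ₃), facing Down: Left gives 5, Right gives 9. Proposed Left is not best — profitable deviation exists. ✗

No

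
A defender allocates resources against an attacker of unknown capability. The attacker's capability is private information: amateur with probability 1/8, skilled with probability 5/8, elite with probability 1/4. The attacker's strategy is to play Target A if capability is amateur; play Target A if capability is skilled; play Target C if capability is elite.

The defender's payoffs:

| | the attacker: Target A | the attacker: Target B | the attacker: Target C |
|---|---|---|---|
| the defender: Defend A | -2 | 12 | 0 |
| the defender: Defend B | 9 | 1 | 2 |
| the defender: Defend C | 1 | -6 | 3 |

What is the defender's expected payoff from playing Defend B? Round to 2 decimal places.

Take the expectation over the attacker's capability, weighting each type's action by its prior probability.
E[Defend B] = 1/8·9 + 5/8·9 + 1/4·2 = 9/8 + 45/8 + 1/2 = 29/4

7.25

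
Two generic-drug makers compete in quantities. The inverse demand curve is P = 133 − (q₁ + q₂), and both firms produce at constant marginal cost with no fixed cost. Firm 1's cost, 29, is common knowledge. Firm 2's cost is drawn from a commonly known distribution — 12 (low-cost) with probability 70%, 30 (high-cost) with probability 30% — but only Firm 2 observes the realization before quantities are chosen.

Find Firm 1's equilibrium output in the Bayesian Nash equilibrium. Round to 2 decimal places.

Type-c best response for Firm 2: q₂(c) = (133 − c)/2 − q₁/2.
Firm 1 maximizes expected profit; its first-order condition is 133 − 2q₁ − E[q₂] − 29 = 0.
Substituting E[q₂] and solving: E[c₂] = 17.4, so q₁ = (133 − 2·29 + 17.4)/3 = 30.8.

30.80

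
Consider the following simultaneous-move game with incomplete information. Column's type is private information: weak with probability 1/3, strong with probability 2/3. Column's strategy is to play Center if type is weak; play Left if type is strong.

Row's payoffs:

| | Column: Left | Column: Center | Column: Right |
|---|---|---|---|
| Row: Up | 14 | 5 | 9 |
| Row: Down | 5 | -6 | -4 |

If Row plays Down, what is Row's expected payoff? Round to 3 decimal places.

1.333

Take the expectation over Column's type, weighting each type's action by its prior probability.
E[Down] = 1/3·(-6) + 2/3·5 = (-2) + 10/3 = 4/3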